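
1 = 1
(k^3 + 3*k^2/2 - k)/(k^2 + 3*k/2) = (2*k^2 + 3*k - 2)/(2*k + 3)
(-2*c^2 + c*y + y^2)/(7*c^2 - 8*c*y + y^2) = (2*c + y)/(-7*c + y)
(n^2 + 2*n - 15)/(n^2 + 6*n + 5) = (n - 3)/(n + 1)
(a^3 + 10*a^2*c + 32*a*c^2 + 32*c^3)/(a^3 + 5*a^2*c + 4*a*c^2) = (a^2 + 6*a*c + 8*c^2)/(a*(a + c))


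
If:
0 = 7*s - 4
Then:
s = 4/7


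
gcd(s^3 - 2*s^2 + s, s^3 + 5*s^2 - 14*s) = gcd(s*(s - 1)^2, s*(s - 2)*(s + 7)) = s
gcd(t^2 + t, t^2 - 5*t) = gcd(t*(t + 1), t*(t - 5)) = t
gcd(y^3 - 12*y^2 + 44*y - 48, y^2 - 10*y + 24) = y^2 - 10*y + 24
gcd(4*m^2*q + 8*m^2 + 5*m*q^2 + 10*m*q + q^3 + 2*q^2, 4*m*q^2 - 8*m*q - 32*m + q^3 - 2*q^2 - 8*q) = 4*m*q + 8*m + q^2 + 2*q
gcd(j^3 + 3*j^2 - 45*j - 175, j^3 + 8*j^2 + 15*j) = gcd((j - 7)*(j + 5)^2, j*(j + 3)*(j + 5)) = j + 5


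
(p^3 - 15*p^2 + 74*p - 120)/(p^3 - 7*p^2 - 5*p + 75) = (p^2 - 10*p + 24)/(p^2 - 2*p - 15)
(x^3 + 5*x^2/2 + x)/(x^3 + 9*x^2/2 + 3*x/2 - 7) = x*(2*x + 1)/(2*x^2 + 5*x - 7)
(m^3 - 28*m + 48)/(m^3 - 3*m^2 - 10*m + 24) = (m + 6)/(m + 3)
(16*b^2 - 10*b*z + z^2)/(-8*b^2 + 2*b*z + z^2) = (-8*b + z)/(4*b + z)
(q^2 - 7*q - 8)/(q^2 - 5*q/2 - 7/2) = 2*(q - 8)/(2*q - 7)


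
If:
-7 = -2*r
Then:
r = 7/2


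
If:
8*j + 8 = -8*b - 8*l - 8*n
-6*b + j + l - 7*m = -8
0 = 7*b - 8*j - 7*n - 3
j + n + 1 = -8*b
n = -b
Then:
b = -1/14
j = -1/2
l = -1/2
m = 52/49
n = 1/14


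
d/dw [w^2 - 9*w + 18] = 2*w - 9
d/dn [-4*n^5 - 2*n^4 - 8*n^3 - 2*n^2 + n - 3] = -20*n^4 - 8*n^3 - 24*n^2 - 4*n + 1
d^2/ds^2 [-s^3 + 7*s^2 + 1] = 14 - 6*s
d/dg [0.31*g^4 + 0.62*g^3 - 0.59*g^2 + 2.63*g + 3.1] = 1.24*g^3 + 1.86*g^2 - 1.18*g + 2.63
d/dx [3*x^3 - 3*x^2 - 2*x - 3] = 9*x^2 - 6*x - 2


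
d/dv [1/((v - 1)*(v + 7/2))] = 2*(-4*v - 5)/(4*v^4 + 20*v^3 - 3*v^2 - 70*v + 49)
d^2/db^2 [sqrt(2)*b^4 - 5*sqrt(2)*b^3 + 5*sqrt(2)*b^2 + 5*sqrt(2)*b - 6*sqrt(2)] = sqrt(2)*(12*b^2 - 30*b + 10)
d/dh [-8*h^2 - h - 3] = -16*h - 1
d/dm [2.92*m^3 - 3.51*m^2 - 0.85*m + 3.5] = 8.76*m^2 - 7.02*m - 0.85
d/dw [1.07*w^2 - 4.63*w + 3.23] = 2.14*w - 4.63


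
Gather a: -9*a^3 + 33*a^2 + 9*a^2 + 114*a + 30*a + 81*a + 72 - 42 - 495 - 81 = -9*a^3 + 42*a^2 + 225*a - 546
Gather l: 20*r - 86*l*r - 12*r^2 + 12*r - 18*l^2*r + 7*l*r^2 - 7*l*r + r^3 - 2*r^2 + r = -18*l^2*r + l*(7*r^2 - 93*r) + r^3 - 14*r^2 + 33*r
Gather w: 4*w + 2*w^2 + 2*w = 2*w^2 + 6*w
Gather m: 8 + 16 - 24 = 0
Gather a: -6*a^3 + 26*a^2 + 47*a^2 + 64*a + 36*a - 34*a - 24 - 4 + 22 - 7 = -6*a^3 + 73*a^2 + 66*a - 13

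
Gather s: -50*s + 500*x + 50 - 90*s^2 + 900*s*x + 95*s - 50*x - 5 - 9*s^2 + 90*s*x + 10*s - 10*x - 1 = -99*s^2 + s*(990*x + 55) + 440*x + 44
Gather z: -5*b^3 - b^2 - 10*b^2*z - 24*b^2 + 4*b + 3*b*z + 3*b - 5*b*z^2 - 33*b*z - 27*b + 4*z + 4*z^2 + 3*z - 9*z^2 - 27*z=-5*b^3 - 25*b^2 - 20*b + z^2*(-5*b - 5) + z*(-10*b^2 - 30*b - 20)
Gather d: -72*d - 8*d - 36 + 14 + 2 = -80*d - 20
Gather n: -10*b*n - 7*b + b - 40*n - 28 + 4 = -6*b + n*(-10*b - 40) - 24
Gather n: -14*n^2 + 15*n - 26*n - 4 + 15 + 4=-14*n^2 - 11*n + 15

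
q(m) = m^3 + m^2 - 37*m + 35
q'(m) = 3*m^2 + 2*m - 37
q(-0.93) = 69.47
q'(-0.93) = -36.27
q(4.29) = -26.37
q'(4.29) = 26.79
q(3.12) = -40.33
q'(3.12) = -1.56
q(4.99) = -0.48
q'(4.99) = 47.68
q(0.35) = 22.22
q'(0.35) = -35.93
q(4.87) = -5.97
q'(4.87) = 43.89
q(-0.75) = 62.89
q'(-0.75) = -36.81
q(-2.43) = 116.47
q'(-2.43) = -24.15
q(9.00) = 512.00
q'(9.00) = 224.00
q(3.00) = -40.00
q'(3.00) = -4.00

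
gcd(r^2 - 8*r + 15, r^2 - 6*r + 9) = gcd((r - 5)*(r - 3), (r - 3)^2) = r - 3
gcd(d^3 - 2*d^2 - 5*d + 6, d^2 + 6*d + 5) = 1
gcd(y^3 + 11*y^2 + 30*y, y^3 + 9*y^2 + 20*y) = y^2 + 5*y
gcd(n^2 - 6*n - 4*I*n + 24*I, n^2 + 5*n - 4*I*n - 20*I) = n - 4*I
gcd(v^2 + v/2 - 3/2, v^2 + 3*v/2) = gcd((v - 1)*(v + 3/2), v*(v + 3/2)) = v + 3/2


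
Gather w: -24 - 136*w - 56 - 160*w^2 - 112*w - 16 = -160*w^2 - 248*w - 96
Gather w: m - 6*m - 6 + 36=30 - 5*m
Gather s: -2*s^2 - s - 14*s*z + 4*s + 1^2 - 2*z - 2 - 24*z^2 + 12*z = -2*s^2 + s*(3 - 14*z) - 24*z^2 + 10*z - 1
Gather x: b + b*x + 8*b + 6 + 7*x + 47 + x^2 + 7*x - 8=9*b + x^2 + x*(b + 14) + 45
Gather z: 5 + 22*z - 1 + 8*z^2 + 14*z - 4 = 8*z^2 + 36*z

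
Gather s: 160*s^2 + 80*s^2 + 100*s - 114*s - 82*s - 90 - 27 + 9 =240*s^2 - 96*s - 108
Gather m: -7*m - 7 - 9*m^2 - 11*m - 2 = -9*m^2 - 18*m - 9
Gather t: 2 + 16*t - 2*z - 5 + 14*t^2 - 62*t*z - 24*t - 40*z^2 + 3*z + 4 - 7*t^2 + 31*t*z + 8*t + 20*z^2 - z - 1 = 7*t^2 - 31*t*z - 20*z^2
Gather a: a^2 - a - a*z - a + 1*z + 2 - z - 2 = a^2 + a*(-z - 2)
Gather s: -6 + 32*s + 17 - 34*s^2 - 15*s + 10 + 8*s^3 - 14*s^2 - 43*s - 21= 8*s^3 - 48*s^2 - 26*s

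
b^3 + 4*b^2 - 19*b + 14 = (b - 2)*(b - 1)*(b + 7)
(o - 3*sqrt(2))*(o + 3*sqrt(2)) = o^2 - 18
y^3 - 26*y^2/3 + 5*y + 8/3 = (y - 8)*(y - 1)*(y + 1/3)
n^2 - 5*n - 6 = (n - 6)*(n + 1)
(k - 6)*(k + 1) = k^2 - 5*k - 6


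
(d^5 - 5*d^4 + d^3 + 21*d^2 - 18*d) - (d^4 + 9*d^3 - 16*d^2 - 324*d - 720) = d^5 - 6*d^4 - 8*d^3 + 37*d^2 + 306*d + 720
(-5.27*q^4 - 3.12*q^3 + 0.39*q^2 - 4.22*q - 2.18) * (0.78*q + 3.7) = -4.1106*q^5 - 21.9326*q^4 - 11.2398*q^3 - 1.8486*q^2 - 17.3144*q - 8.066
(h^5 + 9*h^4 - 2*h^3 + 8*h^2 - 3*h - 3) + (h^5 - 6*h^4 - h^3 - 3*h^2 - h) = 2*h^5 + 3*h^4 - 3*h^3 + 5*h^2 - 4*h - 3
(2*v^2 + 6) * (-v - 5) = -2*v^3 - 10*v^2 - 6*v - 30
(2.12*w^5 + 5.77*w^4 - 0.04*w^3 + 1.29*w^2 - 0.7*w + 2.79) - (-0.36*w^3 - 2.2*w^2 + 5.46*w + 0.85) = 2.12*w^5 + 5.77*w^4 + 0.32*w^3 + 3.49*w^2 - 6.16*w + 1.94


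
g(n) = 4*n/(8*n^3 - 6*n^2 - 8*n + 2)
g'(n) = 4*n*(-24*n^2 + 12*n + 8)/(8*n^3 - 6*n^2 - 8*n + 2)^2 + 4/(8*n^3 - 6*n^2 - 8*n + 2)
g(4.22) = 0.04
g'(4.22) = -0.02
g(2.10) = 0.26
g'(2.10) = -0.44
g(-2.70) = 0.06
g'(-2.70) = 0.05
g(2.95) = 0.09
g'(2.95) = -0.08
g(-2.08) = 0.10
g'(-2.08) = 0.11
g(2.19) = 0.22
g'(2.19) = -0.35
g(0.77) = -0.76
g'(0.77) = -0.42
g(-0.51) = -0.59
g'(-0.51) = 1.90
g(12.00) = 0.00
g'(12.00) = 0.00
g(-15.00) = 0.00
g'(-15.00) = 0.00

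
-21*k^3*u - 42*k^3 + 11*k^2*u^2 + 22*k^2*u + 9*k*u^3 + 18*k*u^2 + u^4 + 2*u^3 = (-k + u)*(3*k + u)*(7*k + u)*(u + 2)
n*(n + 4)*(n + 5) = n^3 + 9*n^2 + 20*n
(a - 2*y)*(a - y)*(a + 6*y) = a^3 + 3*a^2*y - 16*a*y^2 + 12*y^3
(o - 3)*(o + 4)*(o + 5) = o^3 + 6*o^2 - 7*o - 60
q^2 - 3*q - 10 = (q - 5)*(q + 2)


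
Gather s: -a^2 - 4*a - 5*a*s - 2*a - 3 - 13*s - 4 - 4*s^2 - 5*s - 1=-a^2 - 6*a - 4*s^2 + s*(-5*a - 18) - 8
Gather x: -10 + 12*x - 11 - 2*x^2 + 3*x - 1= -2*x^2 + 15*x - 22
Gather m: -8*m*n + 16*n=-8*m*n + 16*n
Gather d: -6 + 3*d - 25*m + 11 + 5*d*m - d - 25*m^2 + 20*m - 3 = d*(5*m + 2) - 25*m^2 - 5*m + 2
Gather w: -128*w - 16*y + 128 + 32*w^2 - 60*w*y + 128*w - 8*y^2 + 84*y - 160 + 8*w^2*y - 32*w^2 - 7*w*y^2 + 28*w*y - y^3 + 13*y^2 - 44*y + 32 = 8*w^2*y + w*(-7*y^2 - 32*y) - y^3 + 5*y^2 + 24*y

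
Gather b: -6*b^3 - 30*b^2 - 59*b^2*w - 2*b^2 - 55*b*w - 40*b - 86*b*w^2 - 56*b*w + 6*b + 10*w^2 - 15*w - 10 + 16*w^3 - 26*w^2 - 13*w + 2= -6*b^3 + b^2*(-59*w - 32) + b*(-86*w^2 - 111*w - 34) + 16*w^3 - 16*w^2 - 28*w - 8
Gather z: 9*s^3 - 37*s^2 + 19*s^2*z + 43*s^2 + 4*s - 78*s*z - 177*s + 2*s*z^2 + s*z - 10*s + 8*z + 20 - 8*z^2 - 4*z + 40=9*s^3 + 6*s^2 - 183*s + z^2*(2*s - 8) + z*(19*s^2 - 77*s + 4) + 60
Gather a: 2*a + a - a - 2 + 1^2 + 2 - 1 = 2*a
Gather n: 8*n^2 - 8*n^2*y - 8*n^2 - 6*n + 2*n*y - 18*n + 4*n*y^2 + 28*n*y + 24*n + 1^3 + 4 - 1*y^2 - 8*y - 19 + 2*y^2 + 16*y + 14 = -8*n^2*y + n*(4*y^2 + 30*y) + y^2 + 8*y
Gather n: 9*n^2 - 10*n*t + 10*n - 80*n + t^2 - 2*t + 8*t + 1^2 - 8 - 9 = 9*n^2 + n*(-10*t - 70) + t^2 + 6*t - 16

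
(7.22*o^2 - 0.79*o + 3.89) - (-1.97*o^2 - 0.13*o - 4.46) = 9.19*o^2 - 0.66*o + 8.35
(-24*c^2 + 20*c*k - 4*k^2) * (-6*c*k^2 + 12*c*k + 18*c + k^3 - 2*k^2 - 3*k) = 144*c^3*k^2 - 288*c^3*k - 432*c^3 - 144*c^2*k^3 + 288*c^2*k^2 + 432*c^2*k + 44*c*k^4 - 88*c*k^3 - 132*c*k^2 - 4*k^5 + 8*k^4 + 12*k^3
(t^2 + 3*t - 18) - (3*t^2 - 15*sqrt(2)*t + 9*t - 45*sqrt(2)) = -2*t^2 - 6*t + 15*sqrt(2)*t - 18 + 45*sqrt(2)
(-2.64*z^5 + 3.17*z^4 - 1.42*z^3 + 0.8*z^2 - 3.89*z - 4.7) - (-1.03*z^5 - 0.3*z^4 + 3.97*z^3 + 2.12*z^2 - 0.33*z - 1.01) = -1.61*z^5 + 3.47*z^4 - 5.39*z^3 - 1.32*z^2 - 3.56*z - 3.69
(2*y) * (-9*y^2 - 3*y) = -18*y^3 - 6*y^2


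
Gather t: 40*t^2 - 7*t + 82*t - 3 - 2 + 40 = 40*t^2 + 75*t + 35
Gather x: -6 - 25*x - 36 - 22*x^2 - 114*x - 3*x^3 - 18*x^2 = -3*x^3 - 40*x^2 - 139*x - 42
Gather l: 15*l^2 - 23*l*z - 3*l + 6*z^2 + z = 15*l^2 + l*(-23*z - 3) + 6*z^2 + z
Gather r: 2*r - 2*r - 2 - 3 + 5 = 0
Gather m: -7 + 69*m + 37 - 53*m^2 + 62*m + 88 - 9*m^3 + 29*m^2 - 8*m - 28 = -9*m^3 - 24*m^2 + 123*m + 90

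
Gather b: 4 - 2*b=4 - 2*b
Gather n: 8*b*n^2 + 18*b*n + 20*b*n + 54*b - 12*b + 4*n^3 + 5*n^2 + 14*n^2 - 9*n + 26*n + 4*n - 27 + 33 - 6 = 42*b + 4*n^3 + n^2*(8*b + 19) + n*(38*b + 21)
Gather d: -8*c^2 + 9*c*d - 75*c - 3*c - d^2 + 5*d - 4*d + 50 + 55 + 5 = -8*c^2 - 78*c - d^2 + d*(9*c + 1) + 110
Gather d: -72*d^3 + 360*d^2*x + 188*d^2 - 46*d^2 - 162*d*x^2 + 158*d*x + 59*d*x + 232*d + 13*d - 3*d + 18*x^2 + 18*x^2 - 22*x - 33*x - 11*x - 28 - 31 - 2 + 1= -72*d^3 + d^2*(360*x + 142) + d*(-162*x^2 + 217*x + 242) + 36*x^2 - 66*x - 60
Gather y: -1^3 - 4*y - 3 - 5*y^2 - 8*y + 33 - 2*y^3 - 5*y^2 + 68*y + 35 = -2*y^3 - 10*y^2 + 56*y + 64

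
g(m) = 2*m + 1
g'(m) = 2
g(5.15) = 11.30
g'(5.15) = 2.00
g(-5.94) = -10.88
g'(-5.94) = 2.00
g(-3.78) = -6.56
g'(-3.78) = 2.00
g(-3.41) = -5.82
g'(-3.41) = 2.00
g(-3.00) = -5.00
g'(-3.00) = 2.00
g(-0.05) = 0.90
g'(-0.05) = 2.00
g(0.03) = 1.06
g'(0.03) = 2.00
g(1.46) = 3.92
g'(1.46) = 2.00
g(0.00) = 1.00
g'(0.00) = 2.00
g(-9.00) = -17.00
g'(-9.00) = 2.00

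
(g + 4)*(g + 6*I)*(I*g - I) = I*g^3 - 6*g^2 + 3*I*g^2 - 18*g - 4*I*g + 24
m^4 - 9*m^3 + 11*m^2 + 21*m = m*(m - 7)*(m - 3)*(m + 1)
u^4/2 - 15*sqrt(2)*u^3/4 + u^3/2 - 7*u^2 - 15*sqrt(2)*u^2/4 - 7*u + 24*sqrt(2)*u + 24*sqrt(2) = (u/2 + 1/2)*(u - 8*sqrt(2))*(u - 3*sqrt(2)/2)*(u + 2*sqrt(2))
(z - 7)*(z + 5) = z^2 - 2*z - 35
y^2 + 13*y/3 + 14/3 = (y + 2)*(y + 7/3)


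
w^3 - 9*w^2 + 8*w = w*(w - 8)*(w - 1)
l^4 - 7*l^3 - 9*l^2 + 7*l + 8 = (l - 8)*(l - 1)*(l + 1)^2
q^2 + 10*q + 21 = (q + 3)*(q + 7)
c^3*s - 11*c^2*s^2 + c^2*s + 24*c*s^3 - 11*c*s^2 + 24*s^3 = (c - 8*s)*(c - 3*s)*(c*s + s)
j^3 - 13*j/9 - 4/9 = (j - 4/3)*(j + 1/3)*(j + 1)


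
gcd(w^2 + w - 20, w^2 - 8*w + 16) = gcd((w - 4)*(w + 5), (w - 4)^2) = w - 4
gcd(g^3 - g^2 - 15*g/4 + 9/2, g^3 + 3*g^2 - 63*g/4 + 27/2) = g^2 - 3*g + 9/4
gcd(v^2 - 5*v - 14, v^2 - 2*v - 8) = v + 2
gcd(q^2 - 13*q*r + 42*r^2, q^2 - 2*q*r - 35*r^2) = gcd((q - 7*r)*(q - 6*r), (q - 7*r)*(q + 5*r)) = q - 7*r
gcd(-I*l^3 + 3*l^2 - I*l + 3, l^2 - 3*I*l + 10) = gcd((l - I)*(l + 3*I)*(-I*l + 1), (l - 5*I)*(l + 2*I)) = 1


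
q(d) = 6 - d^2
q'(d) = -2*d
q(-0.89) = 5.21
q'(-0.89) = 1.78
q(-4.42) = -13.54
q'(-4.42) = 8.84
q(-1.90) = 2.39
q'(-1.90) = 3.80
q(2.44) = 0.05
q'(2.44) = -4.88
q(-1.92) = 2.31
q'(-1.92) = 3.84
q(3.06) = -3.36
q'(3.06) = -6.12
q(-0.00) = 6.00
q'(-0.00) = 0.00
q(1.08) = 4.83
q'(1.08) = -2.16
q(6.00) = -30.00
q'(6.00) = -12.00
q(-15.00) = -219.00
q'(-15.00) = 30.00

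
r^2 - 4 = (r - 2)*(r + 2)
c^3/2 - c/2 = c*(c/2 + 1/2)*(c - 1)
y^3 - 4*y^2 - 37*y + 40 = (y - 8)*(y - 1)*(y + 5)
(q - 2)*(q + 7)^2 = q^3 + 12*q^2 + 21*q - 98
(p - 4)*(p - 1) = p^2 - 5*p + 4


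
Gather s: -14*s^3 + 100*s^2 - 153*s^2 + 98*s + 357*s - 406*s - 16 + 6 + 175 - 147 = -14*s^3 - 53*s^2 + 49*s + 18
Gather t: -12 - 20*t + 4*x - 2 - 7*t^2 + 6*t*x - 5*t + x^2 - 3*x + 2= -7*t^2 + t*(6*x - 25) + x^2 + x - 12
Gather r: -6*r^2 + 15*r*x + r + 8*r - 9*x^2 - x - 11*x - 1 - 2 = -6*r^2 + r*(15*x + 9) - 9*x^2 - 12*x - 3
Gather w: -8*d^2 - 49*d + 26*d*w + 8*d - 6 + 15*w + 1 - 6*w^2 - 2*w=-8*d^2 - 41*d - 6*w^2 + w*(26*d + 13) - 5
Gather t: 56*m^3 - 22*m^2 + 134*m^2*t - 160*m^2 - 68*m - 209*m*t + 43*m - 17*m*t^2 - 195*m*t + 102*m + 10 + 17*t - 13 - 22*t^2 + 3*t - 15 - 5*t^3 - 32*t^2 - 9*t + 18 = 56*m^3 - 182*m^2 + 77*m - 5*t^3 + t^2*(-17*m - 54) + t*(134*m^2 - 404*m + 11)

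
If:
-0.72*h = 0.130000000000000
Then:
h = -0.18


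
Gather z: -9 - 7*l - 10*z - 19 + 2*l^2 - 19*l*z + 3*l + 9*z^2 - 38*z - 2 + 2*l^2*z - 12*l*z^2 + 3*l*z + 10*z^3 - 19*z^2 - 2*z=2*l^2 - 4*l + 10*z^3 + z^2*(-12*l - 10) + z*(2*l^2 - 16*l - 50) - 30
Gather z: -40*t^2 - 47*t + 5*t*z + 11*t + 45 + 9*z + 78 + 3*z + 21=-40*t^2 - 36*t + z*(5*t + 12) + 144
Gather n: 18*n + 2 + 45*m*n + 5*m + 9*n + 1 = 5*m + n*(45*m + 27) + 3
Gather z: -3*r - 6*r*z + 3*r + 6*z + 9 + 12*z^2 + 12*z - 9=12*z^2 + z*(18 - 6*r)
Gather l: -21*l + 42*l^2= 42*l^2 - 21*l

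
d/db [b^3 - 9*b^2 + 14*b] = 3*b^2 - 18*b + 14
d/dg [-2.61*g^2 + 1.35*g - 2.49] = 1.35 - 5.22*g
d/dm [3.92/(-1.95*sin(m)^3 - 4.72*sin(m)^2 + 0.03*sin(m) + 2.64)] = (22.932*sin(m)^2 + 37.0048*sin(m) - 0.1176)*cos(m)/(1.95*sin(m)^3 + 4.72*sin(m)^2 - 0.03*sin(m) - 2.64)^2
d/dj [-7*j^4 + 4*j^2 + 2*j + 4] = -28*j^3 + 8*j + 2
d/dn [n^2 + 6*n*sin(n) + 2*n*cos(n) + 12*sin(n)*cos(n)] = -2*n*sin(n) + 6*n*cos(n) + 2*n + 6*sin(n) + 2*cos(n) + 12*cos(2*n)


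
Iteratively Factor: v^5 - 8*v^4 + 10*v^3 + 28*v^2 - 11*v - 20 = (v - 1)*(v^4 - 7*v^3 + 3*v^2 + 31*v + 20) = (v - 1)*(v + 1)*(v^3 - 8*v^2 + 11*v + 20) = (v - 4)*(v - 1)*(v + 1)*(v^2 - 4*v - 5) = (v - 5)*(v - 4)*(v - 1)*(v + 1)*(v + 1)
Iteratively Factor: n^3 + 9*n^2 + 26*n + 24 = (n + 4)*(n^2 + 5*n + 6) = (n + 3)*(n + 4)*(n + 2)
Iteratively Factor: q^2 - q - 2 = (q - 2)*(q + 1)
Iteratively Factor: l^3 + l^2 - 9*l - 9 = (l + 3)*(l^2 - 2*l - 3) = (l - 3)*(l + 3)*(l + 1)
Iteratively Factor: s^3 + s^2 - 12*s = (s - 3)*(s^2 + 4*s) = (s - 3)*(s + 4)*(s)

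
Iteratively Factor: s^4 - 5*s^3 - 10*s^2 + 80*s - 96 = (s - 2)*(s^3 - 3*s^2 - 16*s + 48) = (s - 4)*(s - 2)*(s^2 + s - 12) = (s - 4)*(s - 3)*(s - 2)*(s + 4)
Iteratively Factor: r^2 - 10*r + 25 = (r - 5)*(r - 5)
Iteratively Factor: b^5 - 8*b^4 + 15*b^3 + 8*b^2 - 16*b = (b - 4)*(b^4 - 4*b^3 - b^2 + 4*b) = (b - 4)^2*(b^3 - b) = (b - 4)^2*(b + 1)*(b^2 - b) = b*(b - 4)^2*(b + 1)*(b - 1)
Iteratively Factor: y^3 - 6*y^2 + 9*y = (y - 3)*(y^2 - 3*y) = y*(y - 3)*(y - 3)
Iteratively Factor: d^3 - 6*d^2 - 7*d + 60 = (d - 4)*(d^2 - 2*d - 15) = (d - 4)*(d + 3)*(d - 5)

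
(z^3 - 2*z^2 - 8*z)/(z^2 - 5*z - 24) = z*(-z^2 + 2*z + 8)/(-z^2 + 5*z + 24)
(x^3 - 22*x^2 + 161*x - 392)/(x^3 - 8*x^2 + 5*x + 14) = (x^2 - 15*x + 56)/(x^2 - x - 2)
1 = 1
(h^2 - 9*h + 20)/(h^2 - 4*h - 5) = (h - 4)/(h + 1)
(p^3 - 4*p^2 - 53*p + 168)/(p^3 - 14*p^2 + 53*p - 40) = (p^2 + 4*p - 21)/(p^2 - 6*p + 5)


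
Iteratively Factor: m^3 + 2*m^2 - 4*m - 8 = (m + 2)*(m^2 - 4) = (m - 2)*(m + 2)*(m + 2)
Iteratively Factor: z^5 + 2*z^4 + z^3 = (z)*(z^4 + 2*z^3 + z^2) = z*(z + 1)*(z^3 + z^2) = z^2*(z + 1)*(z^2 + z) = z^3*(z + 1)*(z + 1)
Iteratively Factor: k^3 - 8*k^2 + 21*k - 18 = (k - 2)*(k^2 - 6*k + 9) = (k - 3)*(k - 2)*(k - 3)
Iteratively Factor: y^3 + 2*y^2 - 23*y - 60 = (y - 5)*(y^2 + 7*y + 12) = (y - 5)*(y + 4)*(y + 3)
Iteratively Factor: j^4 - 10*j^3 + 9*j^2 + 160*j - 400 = (j - 5)*(j^3 - 5*j^2 - 16*j + 80) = (j - 5)*(j + 4)*(j^2 - 9*j + 20) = (j - 5)^2*(j + 4)*(j - 4)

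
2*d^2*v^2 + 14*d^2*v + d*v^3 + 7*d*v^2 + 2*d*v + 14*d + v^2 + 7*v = (2*d + v)*(v + 7)*(d*v + 1)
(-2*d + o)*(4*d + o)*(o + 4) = -8*d^2*o - 32*d^2 + 2*d*o^2 + 8*d*o + o^3 + 4*o^2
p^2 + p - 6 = (p - 2)*(p + 3)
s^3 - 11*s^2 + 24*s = s*(s - 8)*(s - 3)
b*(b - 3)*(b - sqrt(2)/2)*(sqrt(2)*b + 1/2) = sqrt(2)*b^4 - 3*sqrt(2)*b^3 - b^3/2 - sqrt(2)*b^2/4 + 3*b^2/2 + 3*sqrt(2)*b/4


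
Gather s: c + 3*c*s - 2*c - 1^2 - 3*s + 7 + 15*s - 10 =-c + s*(3*c + 12) - 4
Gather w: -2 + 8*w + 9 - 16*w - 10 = -8*w - 3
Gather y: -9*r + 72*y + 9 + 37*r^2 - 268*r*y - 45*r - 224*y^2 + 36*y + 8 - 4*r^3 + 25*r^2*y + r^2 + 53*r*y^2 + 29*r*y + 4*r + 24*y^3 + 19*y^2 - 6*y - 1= -4*r^3 + 38*r^2 - 50*r + 24*y^3 + y^2*(53*r - 205) + y*(25*r^2 - 239*r + 102) + 16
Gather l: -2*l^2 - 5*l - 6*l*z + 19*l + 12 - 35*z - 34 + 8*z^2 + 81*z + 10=-2*l^2 + l*(14 - 6*z) + 8*z^2 + 46*z - 12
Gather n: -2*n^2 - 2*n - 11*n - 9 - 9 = -2*n^2 - 13*n - 18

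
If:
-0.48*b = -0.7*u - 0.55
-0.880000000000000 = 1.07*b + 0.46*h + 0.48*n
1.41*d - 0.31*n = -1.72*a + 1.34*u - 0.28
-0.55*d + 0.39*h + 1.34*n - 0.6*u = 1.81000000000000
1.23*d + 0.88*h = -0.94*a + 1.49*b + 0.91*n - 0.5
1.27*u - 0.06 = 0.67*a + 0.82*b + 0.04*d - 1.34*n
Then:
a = -0.69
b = -0.98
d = -0.65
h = -0.11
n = 0.46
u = -1.46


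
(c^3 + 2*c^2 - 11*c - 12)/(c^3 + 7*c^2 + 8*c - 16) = (c^2 - 2*c - 3)/(c^2 + 3*c - 4)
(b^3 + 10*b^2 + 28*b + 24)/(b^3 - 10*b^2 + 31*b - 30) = (b^3 + 10*b^2 + 28*b + 24)/(b^3 - 10*b^2 + 31*b - 30)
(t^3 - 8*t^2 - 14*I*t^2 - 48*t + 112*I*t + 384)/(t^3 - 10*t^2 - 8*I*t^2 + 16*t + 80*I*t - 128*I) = (t - 6*I)/(t - 2)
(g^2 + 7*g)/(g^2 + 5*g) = (g + 7)/(g + 5)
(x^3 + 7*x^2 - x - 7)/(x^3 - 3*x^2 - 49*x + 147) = (x^2 - 1)/(x^2 - 10*x + 21)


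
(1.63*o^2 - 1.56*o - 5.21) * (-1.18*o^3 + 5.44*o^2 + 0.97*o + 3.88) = -1.9234*o^5 + 10.708*o^4 - 0.757500000000002*o^3 - 23.5312*o^2 - 11.1065*o - 20.2148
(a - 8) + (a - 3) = 2*a - 11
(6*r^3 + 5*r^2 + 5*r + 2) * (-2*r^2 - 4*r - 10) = -12*r^5 - 34*r^4 - 90*r^3 - 74*r^2 - 58*r - 20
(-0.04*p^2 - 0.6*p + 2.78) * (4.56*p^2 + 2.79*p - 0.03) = -0.1824*p^4 - 2.8476*p^3 + 11.004*p^2 + 7.7742*p - 0.0834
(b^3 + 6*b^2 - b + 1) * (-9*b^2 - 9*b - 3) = -9*b^5 - 63*b^4 - 48*b^3 - 18*b^2 - 6*b - 3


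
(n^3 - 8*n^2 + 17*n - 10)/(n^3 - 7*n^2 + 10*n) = (n - 1)/n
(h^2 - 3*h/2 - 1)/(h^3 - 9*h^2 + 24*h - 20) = (h + 1/2)/(h^2 - 7*h + 10)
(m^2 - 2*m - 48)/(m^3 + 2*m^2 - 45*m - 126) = (m - 8)/(m^2 - 4*m - 21)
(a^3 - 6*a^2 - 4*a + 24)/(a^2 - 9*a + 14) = (a^2 - 4*a - 12)/(a - 7)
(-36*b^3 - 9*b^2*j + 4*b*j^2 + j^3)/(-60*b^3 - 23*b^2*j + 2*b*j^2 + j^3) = (3*b - j)/(5*b - j)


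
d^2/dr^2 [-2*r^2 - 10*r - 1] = -4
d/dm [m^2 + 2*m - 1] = 2*m + 2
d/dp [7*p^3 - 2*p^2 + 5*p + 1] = 21*p^2 - 4*p + 5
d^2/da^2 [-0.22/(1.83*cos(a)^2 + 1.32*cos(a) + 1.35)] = (2.947032*(1 - cos(a)^2)^2 + 1.594296*cos(a)^3 - 0.317195999999999*cos(a)^2 - 3.580632*cos(a) - 2.626668)/(1.83*cos(a)^2 + 1.32*cos(a) + 1.35)^3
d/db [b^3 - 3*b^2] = 3*b*(b - 2)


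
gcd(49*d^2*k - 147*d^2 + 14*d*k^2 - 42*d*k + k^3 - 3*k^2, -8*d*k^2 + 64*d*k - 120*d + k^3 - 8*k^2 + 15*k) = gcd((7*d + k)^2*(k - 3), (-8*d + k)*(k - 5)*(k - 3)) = k - 3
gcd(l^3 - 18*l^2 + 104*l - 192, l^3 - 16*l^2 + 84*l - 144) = l^2 - 10*l + 24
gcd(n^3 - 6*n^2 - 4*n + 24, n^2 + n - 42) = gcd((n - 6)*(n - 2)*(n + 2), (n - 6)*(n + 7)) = n - 6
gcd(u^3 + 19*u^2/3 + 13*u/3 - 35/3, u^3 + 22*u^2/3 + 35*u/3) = u^2 + 22*u/3 + 35/3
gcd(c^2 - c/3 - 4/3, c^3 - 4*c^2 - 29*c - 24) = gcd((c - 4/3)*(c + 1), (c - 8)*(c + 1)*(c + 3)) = c + 1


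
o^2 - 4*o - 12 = (o - 6)*(o + 2)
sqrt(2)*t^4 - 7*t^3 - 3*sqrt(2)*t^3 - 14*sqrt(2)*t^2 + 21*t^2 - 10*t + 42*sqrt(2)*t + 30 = (t - 3)*(t - 5*sqrt(2))*(t + sqrt(2))*(sqrt(2)*t + 1)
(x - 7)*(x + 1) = x^2 - 6*x - 7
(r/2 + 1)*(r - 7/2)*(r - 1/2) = r^3/2 - r^2 - 25*r/8 + 7/4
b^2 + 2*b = b*(b + 2)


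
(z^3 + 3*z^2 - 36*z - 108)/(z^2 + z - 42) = (z^2 + 9*z + 18)/(z + 7)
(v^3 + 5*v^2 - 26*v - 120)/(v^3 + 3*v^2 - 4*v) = (v^2 + v - 30)/(v*(v - 1))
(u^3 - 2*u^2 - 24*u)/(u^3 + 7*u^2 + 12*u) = (u - 6)/(u + 3)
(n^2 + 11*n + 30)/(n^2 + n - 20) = (n + 6)/(n - 4)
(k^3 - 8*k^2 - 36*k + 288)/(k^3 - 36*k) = (k - 8)/k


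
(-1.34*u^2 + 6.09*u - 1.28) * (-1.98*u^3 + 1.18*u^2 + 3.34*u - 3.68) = 2.6532*u^5 - 13.6394*u^4 + 5.245*u^3 + 23.7614*u^2 - 26.6864*u + 4.7104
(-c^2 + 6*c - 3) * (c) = -c^3 + 6*c^2 - 3*c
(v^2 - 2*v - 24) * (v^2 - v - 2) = v^4 - 3*v^3 - 24*v^2 + 28*v + 48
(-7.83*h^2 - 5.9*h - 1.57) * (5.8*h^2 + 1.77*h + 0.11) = -45.414*h^4 - 48.0791*h^3 - 20.4103*h^2 - 3.4279*h - 0.1727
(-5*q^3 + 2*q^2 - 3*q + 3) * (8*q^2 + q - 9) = -40*q^5 + 11*q^4 + 23*q^3 + 3*q^2 + 30*q - 27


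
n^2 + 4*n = n*(n + 4)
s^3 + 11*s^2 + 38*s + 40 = (s + 2)*(s + 4)*(s + 5)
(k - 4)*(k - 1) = k^2 - 5*k + 4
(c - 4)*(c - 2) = c^2 - 6*c + 8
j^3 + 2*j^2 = j^2*(j + 2)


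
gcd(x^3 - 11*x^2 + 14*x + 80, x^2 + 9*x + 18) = 1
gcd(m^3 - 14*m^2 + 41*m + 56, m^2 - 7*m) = m - 7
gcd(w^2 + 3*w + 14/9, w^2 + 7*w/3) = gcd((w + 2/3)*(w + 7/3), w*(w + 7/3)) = w + 7/3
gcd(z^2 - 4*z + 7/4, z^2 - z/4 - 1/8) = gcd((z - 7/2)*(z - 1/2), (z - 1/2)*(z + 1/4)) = z - 1/2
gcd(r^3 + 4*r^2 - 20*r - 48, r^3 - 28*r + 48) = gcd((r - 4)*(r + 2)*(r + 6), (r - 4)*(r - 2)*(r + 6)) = r^2 + 2*r - 24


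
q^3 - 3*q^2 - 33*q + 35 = (q - 7)*(q - 1)*(q + 5)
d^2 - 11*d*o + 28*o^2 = (d - 7*o)*(d - 4*o)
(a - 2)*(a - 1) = a^2 - 3*a + 2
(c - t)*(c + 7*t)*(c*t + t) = c^3*t + 6*c^2*t^2 + c^2*t - 7*c*t^3 + 6*c*t^2 - 7*t^3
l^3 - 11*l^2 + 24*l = l*(l - 8)*(l - 3)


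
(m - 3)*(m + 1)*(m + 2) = m^3 - 7*m - 6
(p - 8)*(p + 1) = p^2 - 7*p - 8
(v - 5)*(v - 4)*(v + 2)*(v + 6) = v^4 - v^3 - 40*v^2 + 52*v + 240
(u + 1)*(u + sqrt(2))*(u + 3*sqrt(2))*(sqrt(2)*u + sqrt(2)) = sqrt(2)*u^4 + 2*sqrt(2)*u^3 + 8*u^3 + 7*sqrt(2)*u^2 + 16*u^2 + 8*u + 12*sqrt(2)*u + 6*sqrt(2)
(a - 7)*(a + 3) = a^2 - 4*a - 21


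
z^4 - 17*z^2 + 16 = (z - 4)*(z - 1)*(z + 1)*(z + 4)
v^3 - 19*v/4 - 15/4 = (v - 5/2)*(v + 1)*(v + 3/2)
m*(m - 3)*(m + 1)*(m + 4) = m^4 + 2*m^3 - 11*m^2 - 12*m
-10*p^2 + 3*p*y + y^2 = (-2*p + y)*(5*p + y)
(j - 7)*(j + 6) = j^2 - j - 42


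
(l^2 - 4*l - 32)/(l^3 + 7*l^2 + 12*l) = (l - 8)/(l*(l + 3))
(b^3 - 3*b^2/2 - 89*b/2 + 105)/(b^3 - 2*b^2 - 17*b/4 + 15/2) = 2*(b^2 + b - 42)/(2*b^2 + b - 6)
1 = 1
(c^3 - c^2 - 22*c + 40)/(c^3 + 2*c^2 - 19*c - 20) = (c - 2)/(c + 1)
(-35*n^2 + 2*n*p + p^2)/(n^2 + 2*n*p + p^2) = (-35*n^2 + 2*n*p + p^2)/(n^2 + 2*n*p + p^2)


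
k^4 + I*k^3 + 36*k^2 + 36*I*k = k*(k - 6*I)*(k + I)*(k + 6*I)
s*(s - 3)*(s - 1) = s^3 - 4*s^2 + 3*s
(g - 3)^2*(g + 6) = g^3 - 27*g + 54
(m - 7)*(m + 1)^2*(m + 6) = m^4 + m^3 - 43*m^2 - 85*m - 42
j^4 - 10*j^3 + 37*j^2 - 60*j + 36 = (j - 3)^2*(j - 2)^2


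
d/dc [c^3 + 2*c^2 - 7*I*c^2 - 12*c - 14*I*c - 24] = 3*c^2 + c*(4 - 14*I) - 12 - 14*I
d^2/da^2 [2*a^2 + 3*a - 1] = 4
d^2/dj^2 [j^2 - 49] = 2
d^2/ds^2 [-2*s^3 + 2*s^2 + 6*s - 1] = 4 - 12*s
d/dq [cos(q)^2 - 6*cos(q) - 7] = 2*(3 - cos(q))*sin(q)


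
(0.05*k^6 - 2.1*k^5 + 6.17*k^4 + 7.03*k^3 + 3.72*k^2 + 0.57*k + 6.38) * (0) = 0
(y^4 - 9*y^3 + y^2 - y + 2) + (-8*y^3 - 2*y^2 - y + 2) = y^4 - 17*y^3 - y^2 - 2*y + 4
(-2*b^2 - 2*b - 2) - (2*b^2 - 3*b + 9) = -4*b^2 + b - 11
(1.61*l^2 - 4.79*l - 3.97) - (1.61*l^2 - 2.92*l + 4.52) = -1.87*l - 8.49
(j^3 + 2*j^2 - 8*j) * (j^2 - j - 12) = j^5 + j^4 - 22*j^3 - 16*j^2 + 96*j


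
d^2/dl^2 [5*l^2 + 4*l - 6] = 10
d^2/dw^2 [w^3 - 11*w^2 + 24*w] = 6*w - 22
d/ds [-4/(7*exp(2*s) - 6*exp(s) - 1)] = (56*exp(s) - 24)*exp(s)/(-7*exp(2*s) + 6*exp(s) + 1)^2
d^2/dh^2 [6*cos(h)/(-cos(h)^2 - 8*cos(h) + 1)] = 6*(9*sin(h)^4*cos(h) - 8*sin(h)^4 + 8*sin(h)^2 - 5*cos(h)/2 + 3*cos(3*h) - cos(5*h)/2 - 16)/(-sin(h)^2 + 8*cos(h))^3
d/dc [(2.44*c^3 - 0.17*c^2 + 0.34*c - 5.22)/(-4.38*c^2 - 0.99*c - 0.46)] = (-10.6872*c^4 - 4.8312*c^3 - 1.7097*c^2 - 45.5708*c - 5.3242)/(19.1844*c^4 + 8.6724*c^3 + 5.0097*c^2 + 0.9108*c + 0.2116)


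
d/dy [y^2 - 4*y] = 2*y - 4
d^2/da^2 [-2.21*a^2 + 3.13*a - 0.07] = -4.42000000000000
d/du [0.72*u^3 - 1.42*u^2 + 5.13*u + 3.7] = 2.16*u^2 - 2.84*u + 5.13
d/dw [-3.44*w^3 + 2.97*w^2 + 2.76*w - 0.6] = -10.32*w^2 + 5.94*w + 2.76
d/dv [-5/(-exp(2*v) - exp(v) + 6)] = (-10*exp(v) - 5)*exp(v)/(exp(2*v) + exp(v) - 6)^2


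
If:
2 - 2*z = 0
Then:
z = 1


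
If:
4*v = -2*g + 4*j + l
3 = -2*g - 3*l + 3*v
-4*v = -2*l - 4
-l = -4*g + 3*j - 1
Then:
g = 12/29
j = 31/29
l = -16/29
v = 21/29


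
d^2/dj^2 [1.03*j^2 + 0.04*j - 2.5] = 2.06000000000000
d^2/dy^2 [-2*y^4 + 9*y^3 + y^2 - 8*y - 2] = -24*y^2 + 54*y + 2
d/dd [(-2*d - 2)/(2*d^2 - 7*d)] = 2*(2*d^2 + 4*d - 7)/(d^2*(4*d^2 - 28*d + 49))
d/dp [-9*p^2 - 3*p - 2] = -18*p - 3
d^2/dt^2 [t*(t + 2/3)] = 2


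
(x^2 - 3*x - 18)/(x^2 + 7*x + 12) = (x - 6)/(x + 4)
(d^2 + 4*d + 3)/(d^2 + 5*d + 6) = (d + 1)/(d + 2)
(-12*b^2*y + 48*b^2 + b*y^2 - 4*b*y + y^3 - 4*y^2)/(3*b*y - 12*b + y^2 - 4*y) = (-12*b^2 + b*y + y^2)/(3*b + y)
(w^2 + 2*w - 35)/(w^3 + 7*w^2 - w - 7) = (w - 5)/(w^2 - 1)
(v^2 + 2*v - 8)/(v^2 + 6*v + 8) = (v - 2)/(v + 2)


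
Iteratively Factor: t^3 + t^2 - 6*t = (t)*(t^2 + t - 6) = t*(t + 3)*(t - 2)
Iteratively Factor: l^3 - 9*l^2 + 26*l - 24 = (l - 2)*(l^2 - 7*l + 12) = (l - 4)*(l - 2)*(l - 3)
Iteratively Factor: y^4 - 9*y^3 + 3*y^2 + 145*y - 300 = (y + 4)*(y^3 - 13*y^2 + 55*y - 75) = (y - 5)*(y + 4)*(y^2 - 8*y + 15) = (y - 5)*(y - 3)*(y + 4)*(y - 5)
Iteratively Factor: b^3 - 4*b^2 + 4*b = (b - 2)*(b^2 - 2*b) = b*(b - 2)*(b - 2)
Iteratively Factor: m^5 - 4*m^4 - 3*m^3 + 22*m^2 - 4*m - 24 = (m + 2)*(m^4 - 6*m^3 + 9*m^2 + 4*m - 12) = (m - 2)*(m + 2)*(m^3 - 4*m^2 + m + 6) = (m - 2)*(m + 1)*(m + 2)*(m^2 - 5*m + 6) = (m - 2)^2*(m + 1)*(m + 2)*(m - 3)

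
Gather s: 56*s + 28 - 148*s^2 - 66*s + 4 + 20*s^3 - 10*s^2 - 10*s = 20*s^3 - 158*s^2 - 20*s + 32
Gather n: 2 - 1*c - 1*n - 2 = -c - n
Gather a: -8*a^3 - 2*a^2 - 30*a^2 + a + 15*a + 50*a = -8*a^3 - 32*a^2 + 66*a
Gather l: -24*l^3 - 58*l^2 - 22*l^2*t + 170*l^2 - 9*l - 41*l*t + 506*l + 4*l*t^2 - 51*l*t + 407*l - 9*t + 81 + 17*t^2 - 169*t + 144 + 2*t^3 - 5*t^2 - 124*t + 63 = -24*l^3 + l^2*(112 - 22*t) + l*(4*t^2 - 92*t + 904) + 2*t^3 + 12*t^2 - 302*t + 288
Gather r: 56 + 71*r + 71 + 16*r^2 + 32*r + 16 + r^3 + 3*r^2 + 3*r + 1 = r^3 + 19*r^2 + 106*r + 144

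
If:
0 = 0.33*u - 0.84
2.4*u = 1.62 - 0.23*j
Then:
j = -19.52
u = 2.55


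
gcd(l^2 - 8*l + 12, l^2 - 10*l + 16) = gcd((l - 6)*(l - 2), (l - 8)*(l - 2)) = l - 2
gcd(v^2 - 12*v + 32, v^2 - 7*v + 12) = v - 4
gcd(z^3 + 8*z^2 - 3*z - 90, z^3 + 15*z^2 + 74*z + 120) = z^2 + 11*z + 30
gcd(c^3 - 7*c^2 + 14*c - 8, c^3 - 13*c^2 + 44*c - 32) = c^2 - 5*c + 4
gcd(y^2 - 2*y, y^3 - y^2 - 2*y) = y^2 - 2*y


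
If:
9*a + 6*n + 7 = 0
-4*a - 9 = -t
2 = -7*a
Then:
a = -2/7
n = -31/42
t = 55/7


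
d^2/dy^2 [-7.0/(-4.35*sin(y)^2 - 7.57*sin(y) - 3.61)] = (-529.83*sin(y)^4 - 691.5195*sin(y)^3 + 833.3087*sin(y)^2 + 1574.3329*sin(y) + 582.4196)/(4.35*sin(y)^2 + 7.57*sin(y) + 3.61)^3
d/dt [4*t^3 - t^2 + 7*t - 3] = 12*t^2 - 2*t + 7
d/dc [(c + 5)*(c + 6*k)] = 2*c + 6*k + 5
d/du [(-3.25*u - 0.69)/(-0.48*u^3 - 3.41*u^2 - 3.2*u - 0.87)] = (-3.12*u^3 - 12.0761*u^2 - 4.7058*u + 0.6195)/(0.2304*u^6 + 3.2736*u^5 + 14.7001*u^4 + 22.6592*u^3 + 16.1734*u^2 + 5.568*u + 0.7569)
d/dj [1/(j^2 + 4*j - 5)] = 2*(-j - 2)/(j^2 + 4*j - 5)^2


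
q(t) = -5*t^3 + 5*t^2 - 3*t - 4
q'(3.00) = -108.00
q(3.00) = -103.00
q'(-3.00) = -168.00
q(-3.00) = 185.00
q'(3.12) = -117.82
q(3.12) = -116.54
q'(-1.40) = -46.40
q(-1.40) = 23.72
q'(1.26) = -14.21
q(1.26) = -9.84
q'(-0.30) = -7.35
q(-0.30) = -2.52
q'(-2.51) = -122.60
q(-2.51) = 114.10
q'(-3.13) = -181.25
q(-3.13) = 207.70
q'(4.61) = -275.68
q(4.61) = -401.43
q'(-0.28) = -6.98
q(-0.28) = -2.66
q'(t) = -15*t^2 + 10*t - 3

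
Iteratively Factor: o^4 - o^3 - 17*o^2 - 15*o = (o)*(o^3 - o^2 - 17*o - 15) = o*(o - 5)*(o^2 + 4*o + 3) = o*(o - 5)*(o + 1)*(o + 3)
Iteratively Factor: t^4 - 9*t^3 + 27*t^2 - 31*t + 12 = (t - 3)*(t^3 - 6*t^2 + 9*t - 4) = (t - 3)*(t - 1)*(t^2 - 5*t + 4) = (t - 4)*(t - 3)*(t - 1)*(t - 1)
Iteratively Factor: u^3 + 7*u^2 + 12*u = (u + 3)*(u^2 + 4*u) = u*(u + 3)*(u + 4)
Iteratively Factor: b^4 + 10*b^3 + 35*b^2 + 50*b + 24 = (b + 1)*(b^3 + 9*b^2 + 26*b + 24) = (b + 1)*(b + 2)*(b^2 + 7*b + 12) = (b + 1)*(b + 2)*(b + 3)*(b + 4)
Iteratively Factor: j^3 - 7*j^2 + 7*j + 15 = (j - 5)*(j^2 - 2*j - 3) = (j - 5)*(j - 3)*(j + 1)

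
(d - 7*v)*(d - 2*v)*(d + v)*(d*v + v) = d^4*v - 8*d^3*v^2 + d^3*v + 5*d^2*v^3 - 8*d^2*v^2 + 14*d*v^4 + 5*d*v^3 + 14*v^4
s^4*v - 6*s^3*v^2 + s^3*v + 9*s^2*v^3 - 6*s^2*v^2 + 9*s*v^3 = s*(s - 3*v)^2*(s*v + v)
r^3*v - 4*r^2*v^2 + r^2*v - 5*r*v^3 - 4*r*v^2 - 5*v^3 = (r - 5*v)*(r + v)*(r*v + v)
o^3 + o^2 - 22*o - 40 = (o - 5)*(o + 2)*(o + 4)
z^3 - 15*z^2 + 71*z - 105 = (z - 7)*(z - 5)*(z - 3)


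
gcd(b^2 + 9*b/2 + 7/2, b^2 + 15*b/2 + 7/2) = 1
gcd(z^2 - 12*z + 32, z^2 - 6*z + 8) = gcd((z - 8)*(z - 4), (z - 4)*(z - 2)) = z - 4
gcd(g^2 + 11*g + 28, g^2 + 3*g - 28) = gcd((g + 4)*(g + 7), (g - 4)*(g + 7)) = g + 7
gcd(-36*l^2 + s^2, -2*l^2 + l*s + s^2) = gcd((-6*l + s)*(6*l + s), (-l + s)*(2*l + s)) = 1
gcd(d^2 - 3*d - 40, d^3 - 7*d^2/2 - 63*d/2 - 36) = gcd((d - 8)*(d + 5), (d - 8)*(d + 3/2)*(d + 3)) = d - 8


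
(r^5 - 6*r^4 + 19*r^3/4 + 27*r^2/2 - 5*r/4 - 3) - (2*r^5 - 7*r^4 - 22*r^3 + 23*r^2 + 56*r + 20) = -r^5 + r^4 + 107*r^3/4 - 19*r^2/2 - 229*r/4 - 23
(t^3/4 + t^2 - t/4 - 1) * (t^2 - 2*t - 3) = t^5/4 + t^4/2 - 3*t^3 - 7*t^2/2 + 11*t/4 + 3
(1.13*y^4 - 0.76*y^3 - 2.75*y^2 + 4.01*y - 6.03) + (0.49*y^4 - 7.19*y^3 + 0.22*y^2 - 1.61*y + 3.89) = 1.62*y^4 - 7.95*y^3 - 2.53*y^2 + 2.4*y - 2.14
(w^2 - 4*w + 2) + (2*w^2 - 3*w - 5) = 3*w^2 - 7*w - 3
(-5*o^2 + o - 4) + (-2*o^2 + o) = -7*o^2 + 2*o - 4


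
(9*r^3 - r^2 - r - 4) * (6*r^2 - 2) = 54*r^5 - 6*r^4 - 24*r^3 - 22*r^2 + 2*r + 8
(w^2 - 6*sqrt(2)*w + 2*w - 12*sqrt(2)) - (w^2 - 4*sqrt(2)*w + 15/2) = -2*sqrt(2)*w + 2*w - 12*sqrt(2) - 15/2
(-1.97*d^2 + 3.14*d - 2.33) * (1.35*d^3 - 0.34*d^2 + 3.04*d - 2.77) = -2.6595*d^5 + 4.9088*d^4 - 10.2019*d^3 + 15.7947*d^2 - 15.781*d + 6.4541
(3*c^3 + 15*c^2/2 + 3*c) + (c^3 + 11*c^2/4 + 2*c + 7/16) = 4*c^3 + 41*c^2/4 + 5*c + 7/16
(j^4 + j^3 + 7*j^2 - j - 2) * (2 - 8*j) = -8*j^5 - 6*j^4 - 54*j^3 + 22*j^2 + 14*j - 4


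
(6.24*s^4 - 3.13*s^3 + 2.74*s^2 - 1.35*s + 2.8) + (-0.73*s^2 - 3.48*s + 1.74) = 6.24*s^4 - 3.13*s^3 + 2.01*s^2 - 4.83*s + 4.54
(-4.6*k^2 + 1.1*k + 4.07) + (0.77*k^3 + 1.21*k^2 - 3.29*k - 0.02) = 0.77*k^3 - 3.39*k^2 - 2.19*k + 4.05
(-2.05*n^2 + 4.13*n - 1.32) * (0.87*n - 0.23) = -1.7835*n^3 + 4.0646*n^2 - 2.0983*n + 0.3036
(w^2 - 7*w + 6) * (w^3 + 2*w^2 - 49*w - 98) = w^5 - 5*w^4 - 57*w^3 + 257*w^2 + 392*w - 588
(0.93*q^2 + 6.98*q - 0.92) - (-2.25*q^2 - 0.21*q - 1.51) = 3.18*q^2 + 7.19*q + 0.59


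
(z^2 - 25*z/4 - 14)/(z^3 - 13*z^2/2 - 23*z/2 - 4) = (4*z + 7)/(2*(2*z^2 + 3*z + 1))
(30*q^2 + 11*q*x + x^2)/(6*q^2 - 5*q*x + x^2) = (30*q^2 + 11*q*x + x^2)/(6*q^2 - 5*q*x + x^2)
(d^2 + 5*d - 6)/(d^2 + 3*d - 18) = (d - 1)/(d - 3)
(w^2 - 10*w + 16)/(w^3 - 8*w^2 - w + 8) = (w - 2)/(w^2 - 1)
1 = 1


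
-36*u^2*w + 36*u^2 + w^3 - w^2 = (-6*u + w)*(6*u + w)*(w - 1)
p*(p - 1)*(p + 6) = p^3 + 5*p^2 - 6*p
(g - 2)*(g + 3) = g^2 + g - 6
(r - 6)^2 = r^2 - 12*r + 36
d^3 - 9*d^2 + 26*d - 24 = (d - 4)*(d - 3)*(d - 2)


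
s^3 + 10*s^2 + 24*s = s*(s + 4)*(s + 6)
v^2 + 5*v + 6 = (v + 2)*(v + 3)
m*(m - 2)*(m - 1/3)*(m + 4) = m^4 + 5*m^3/3 - 26*m^2/3 + 8*m/3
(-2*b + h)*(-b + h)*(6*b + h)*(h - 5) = 12*b^3*h - 60*b^3 - 16*b^2*h^2 + 80*b^2*h + 3*b*h^3 - 15*b*h^2 + h^4 - 5*h^3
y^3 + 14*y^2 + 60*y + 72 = (y + 2)*(y + 6)^2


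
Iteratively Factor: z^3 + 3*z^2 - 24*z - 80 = (z - 5)*(z^2 + 8*z + 16) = (z - 5)*(z + 4)*(z + 4)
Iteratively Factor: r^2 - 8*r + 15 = (r - 5)*(r - 3)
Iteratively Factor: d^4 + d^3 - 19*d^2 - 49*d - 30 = (d + 3)*(d^3 - 2*d^2 - 13*d - 10) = (d + 1)*(d + 3)*(d^2 - 3*d - 10) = (d + 1)*(d + 2)*(d + 3)*(d - 5)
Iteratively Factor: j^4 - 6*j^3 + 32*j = (j - 4)*(j^3 - 2*j^2 - 8*j) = (j - 4)^2*(j^2 + 2*j) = (j - 4)^2*(j + 2)*(j)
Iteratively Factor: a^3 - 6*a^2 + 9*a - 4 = (a - 4)*(a^2 - 2*a + 1) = (a - 4)*(a - 1)*(a - 1)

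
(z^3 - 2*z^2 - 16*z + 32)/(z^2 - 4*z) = z + 2 - 8/z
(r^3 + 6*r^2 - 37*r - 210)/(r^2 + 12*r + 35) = r - 6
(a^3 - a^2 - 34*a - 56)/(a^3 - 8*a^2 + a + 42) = (a + 4)/(a - 3)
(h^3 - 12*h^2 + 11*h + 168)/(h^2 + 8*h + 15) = (h^2 - 15*h + 56)/(h + 5)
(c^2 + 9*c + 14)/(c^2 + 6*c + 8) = (c + 7)/(c + 4)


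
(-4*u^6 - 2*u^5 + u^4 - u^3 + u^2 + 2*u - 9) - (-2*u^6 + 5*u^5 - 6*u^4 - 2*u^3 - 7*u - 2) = -2*u^6 - 7*u^5 + 7*u^4 + u^3 + u^2 + 9*u - 7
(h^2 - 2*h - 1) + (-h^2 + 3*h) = h - 1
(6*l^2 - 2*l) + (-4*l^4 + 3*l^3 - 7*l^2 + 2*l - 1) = -4*l^4 + 3*l^3 - l^2 - 1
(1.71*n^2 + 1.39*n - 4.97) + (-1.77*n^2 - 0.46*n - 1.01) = -0.0600000000000001*n^2 + 0.93*n - 5.98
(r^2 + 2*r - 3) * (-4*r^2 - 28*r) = -4*r^4 - 36*r^3 - 44*r^2 + 84*r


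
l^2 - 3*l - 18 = (l - 6)*(l + 3)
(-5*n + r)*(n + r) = -5*n^2 - 4*n*r + r^2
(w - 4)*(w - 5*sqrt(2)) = w^2 - 5*sqrt(2)*w - 4*w + 20*sqrt(2)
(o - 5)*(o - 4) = o^2 - 9*o + 20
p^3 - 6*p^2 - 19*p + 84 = (p - 7)*(p - 3)*(p + 4)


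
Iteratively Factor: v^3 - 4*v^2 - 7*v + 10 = (v - 1)*(v^2 - 3*v - 10) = (v - 1)*(v + 2)*(v - 5)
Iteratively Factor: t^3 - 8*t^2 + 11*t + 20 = (t - 4)*(t^2 - 4*t - 5) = (t - 5)*(t - 4)*(t + 1)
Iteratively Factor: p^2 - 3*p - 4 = (p + 1)*(p - 4)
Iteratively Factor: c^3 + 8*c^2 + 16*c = (c)*(c^2 + 8*c + 16) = c*(c + 4)*(c + 4)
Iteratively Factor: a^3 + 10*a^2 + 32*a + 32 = (a + 2)*(a^2 + 8*a + 16) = (a + 2)*(a + 4)*(a + 4)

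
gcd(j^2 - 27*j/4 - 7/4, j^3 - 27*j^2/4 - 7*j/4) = j^2 - 27*j/4 - 7/4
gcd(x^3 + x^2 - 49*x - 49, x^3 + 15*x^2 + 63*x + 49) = x^2 + 8*x + 7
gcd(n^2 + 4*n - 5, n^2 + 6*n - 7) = n - 1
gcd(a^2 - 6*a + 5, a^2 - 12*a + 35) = a - 5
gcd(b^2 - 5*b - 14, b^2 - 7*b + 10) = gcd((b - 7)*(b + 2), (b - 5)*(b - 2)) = 1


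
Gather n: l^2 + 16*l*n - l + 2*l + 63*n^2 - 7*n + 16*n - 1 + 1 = l^2 + l + 63*n^2 + n*(16*l + 9)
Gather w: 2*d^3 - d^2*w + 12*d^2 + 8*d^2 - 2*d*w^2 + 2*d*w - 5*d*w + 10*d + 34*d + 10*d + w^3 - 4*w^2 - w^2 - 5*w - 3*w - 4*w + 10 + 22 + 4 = 2*d^3 + 20*d^2 + 54*d + w^3 + w^2*(-2*d - 5) + w*(-d^2 - 3*d - 12) + 36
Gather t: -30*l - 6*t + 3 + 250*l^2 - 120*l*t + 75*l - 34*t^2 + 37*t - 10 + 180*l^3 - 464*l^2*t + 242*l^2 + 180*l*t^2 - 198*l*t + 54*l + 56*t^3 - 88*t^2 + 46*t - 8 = 180*l^3 + 492*l^2 + 99*l + 56*t^3 + t^2*(180*l - 122) + t*(-464*l^2 - 318*l + 77) - 15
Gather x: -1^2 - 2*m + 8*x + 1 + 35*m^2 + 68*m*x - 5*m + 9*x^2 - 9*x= 35*m^2 - 7*m + 9*x^2 + x*(68*m - 1)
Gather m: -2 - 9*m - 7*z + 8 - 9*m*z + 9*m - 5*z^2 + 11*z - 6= -9*m*z - 5*z^2 + 4*z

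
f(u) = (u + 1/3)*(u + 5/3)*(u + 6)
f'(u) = (u + 1/3)*(u + 5/3) + (u + 1/3)*(u + 6) + (u + 5/3)*(u + 6) = 3*u^2 + 16*u + 113/9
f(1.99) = 67.88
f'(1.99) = 56.28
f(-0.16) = 1.53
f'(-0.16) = 10.07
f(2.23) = 82.20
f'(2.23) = 63.15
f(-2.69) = 7.98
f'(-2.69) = -8.78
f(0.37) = 9.12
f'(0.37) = 18.89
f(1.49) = 43.11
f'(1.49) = 43.06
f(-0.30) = 0.26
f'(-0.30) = 8.03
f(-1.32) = -1.60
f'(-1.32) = -3.34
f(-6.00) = 0.00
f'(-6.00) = 24.56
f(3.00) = 140.00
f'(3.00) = 87.56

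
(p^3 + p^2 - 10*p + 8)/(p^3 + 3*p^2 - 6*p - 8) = (p - 1)/(p + 1)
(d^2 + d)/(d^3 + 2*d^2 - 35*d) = (d + 1)/(d^2 + 2*d - 35)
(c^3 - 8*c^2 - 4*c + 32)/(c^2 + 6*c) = (c^3 - 8*c^2 - 4*c + 32)/(c*(c + 6))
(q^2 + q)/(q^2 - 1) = q/(q - 1)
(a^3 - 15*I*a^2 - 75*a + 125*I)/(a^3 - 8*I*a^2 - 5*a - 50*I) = (a - 5*I)/(a + 2*I)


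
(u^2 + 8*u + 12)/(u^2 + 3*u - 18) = (u + 2)/(u - 3)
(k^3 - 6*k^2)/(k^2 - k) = k*(k - 6)/(k - 1)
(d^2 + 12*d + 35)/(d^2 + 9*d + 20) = (d + 7)/(d + 4)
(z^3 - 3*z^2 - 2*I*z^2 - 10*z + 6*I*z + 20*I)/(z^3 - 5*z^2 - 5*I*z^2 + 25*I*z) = (z^2 + 2*z*(1 - I) - 4*I)/(z*(z - 5*I))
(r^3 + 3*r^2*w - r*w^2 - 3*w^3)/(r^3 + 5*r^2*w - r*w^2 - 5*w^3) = (r + 3*w)/(r + 5*w)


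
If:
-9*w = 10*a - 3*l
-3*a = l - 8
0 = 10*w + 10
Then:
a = 33/19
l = 53/19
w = -1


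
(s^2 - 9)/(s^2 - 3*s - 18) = (s - 3)/(s - 6)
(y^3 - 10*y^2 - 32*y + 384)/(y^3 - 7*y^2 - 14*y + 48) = (y^2 - 2*y - 48)/(y^2 + y - 6)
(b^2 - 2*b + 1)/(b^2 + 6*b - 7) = (b - 1)/(b + 7)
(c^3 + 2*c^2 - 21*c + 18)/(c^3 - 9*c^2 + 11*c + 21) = (c^2 + 5*c - 6)/(c^2 - 6*c - 7)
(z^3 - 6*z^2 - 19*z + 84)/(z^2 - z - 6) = (z^2 - 3*z - 28)/(z + 2)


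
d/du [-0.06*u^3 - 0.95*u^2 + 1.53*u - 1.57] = -0.18*u^2 - 1.9*u + 1.53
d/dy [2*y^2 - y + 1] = 4*y - 1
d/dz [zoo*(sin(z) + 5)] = zoo*cos(z)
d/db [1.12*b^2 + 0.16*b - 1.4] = 2.24*b + 0.16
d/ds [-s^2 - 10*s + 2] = -2*s - 10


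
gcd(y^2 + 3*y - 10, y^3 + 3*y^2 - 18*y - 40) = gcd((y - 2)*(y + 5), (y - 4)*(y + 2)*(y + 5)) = y + 5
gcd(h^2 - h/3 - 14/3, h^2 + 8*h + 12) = h + 2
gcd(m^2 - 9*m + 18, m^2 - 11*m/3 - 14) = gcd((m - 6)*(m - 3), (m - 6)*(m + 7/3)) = m - 6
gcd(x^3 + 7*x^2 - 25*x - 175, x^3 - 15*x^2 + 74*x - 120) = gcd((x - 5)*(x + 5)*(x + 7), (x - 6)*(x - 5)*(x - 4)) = x - 5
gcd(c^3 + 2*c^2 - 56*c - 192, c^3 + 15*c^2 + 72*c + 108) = c + 6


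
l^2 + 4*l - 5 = (l - 1)*(l + 5)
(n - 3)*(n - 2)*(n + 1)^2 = n^4 - 3*n^3 - 3*n^2 + 7*n + 6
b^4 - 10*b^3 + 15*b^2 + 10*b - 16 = (b - 8)*(b - 2)*(b - 1)*(b + 1)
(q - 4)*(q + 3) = q^2 - q - 12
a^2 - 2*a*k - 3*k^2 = (a - 3*k)*(a + k)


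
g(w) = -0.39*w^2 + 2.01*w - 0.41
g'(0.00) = 2.01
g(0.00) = -0.41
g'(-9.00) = 9.03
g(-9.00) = -50.09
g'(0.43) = 1.67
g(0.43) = 0.38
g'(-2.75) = 4.16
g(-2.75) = -8.89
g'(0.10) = 1.93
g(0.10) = -0.21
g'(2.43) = 0.11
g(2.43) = 2.17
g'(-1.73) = 3.36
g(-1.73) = -5.05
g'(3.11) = -0.42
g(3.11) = 2.07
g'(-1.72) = 3.35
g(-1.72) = -5.02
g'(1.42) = 0.90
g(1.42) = 1.66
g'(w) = 2.01 - 0.78*w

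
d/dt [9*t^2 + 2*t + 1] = 18*t + 2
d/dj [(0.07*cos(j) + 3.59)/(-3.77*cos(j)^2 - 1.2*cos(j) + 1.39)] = (0.2639*sin(j)^2 - 27.0686*cos(j) - 4.6692)*sin(j)/(3.77*cos(j)^2 + 1.2*cos(j) - 1.39)^2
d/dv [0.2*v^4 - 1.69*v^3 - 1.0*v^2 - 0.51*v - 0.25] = 0.8*v^3 - 5.07*v^2 - 2.0*v - 0.51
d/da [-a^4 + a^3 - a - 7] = -4*a^3 + 3*a^2 - 1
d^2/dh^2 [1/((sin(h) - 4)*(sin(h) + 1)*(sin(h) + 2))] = (-9*sin(h)^5 + 20*sin(h)^4 + 8*sin(h)^3 - 126*sin(h)^2 + 4*sin(h) + 184)/((sin(h) - 4)^3*(sin(h) + 1)^2*(sin(h) + 2)^3)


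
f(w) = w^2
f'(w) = 2*w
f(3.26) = 10.63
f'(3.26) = 6.52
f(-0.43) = 0.18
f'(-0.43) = -0.86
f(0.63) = 0.40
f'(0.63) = 1.26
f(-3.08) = 9.49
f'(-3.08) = -6.16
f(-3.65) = 13.32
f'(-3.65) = -7.30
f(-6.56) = 43.03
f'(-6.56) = -13.12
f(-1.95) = 3.80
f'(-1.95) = -3.90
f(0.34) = 0.12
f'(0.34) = 0.68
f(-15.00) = 225.00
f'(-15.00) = -30.00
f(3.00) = 9.00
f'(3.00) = 6.00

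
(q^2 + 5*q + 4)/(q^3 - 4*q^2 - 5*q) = (q + 4)/(q*(q - 5))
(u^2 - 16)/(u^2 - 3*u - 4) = (u + 4)/(u + 1)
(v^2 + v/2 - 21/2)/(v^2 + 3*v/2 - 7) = (v - 3)/(v - 2)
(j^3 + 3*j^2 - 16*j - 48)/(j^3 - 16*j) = (j + 3)/j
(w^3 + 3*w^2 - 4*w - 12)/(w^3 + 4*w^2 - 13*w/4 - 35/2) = 4*(w^2 + 5*w + 6)/(4*w^2 + 24*w + 35)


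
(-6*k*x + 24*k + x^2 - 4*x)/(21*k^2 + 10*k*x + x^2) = (-6*k*x + 24*k + x^2 - 4*x)/(21*k^2 + 10*k*x + x^2)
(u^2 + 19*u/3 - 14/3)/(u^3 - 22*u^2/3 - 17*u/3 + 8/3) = (3*u^2 + 19*u - 14)/(3*u^3 - 22*u^2 - 17*u + 8)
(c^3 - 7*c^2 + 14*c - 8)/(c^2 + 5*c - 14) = (c^2 - 5*c + 4)/(c + 7)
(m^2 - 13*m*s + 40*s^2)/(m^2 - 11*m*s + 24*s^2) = (-m + 5*s)/(-m + 3*s)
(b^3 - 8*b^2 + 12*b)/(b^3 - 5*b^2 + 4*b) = (b^2 - 8*b + 12)/(b^2 - 5*b + 4)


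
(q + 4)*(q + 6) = q^2 + 10*q + 24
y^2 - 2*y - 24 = (y - 6)*(y + 4)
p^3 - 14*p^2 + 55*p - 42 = (p - 7)*(p - 6)*(p - 1)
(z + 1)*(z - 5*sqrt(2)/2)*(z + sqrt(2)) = z^3 - 3*sqrt(2)*z^2/2 + z^2 - 5*z - 3*sqrt(2)*z/2 - 5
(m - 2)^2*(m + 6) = m^3 + 2*m^2 - 20*m + 24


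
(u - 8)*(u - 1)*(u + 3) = u^3 - 6*u^2 - 19*u + 24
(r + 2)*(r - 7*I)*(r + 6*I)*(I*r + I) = I*r^4 + r^3 + 3*I*r^3 + 3*r^2 + 44*I*r^2 + 2*r + 126*I*r + 84*I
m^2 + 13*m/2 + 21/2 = (m + 3)*(m + 7/2)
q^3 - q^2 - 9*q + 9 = (q - 3)*(q - 1)*(q + 3)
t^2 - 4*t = t*(t - 4)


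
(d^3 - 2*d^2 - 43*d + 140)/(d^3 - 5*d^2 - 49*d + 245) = (d - 4)/(d - 7)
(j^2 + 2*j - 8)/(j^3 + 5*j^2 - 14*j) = (j + 4)/(j*(j + 7))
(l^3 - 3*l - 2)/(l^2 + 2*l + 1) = l - 2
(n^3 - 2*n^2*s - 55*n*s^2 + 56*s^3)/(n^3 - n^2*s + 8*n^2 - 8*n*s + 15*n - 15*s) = (n^2 - n*s - 56*s^2)/(n^2 + 8*n + 15)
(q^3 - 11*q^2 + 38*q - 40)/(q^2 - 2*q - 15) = (q^2 - 6*q + 8)/(q + 3)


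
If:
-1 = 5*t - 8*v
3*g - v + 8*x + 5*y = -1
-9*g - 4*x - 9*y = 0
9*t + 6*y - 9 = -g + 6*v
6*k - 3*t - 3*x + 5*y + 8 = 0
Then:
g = -516*y/625 - 12/625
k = -4567*y/3000 - 143/375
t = 1163/625 - 616*y/625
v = 161/125 - 77*y/125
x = 27/625 - 981*y/2500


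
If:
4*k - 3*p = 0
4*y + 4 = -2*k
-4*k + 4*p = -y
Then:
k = 6/5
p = 8/5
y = -8/5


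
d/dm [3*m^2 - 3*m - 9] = 6*m - 3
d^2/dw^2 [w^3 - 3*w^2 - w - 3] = 6*w - 6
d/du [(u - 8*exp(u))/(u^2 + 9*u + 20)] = ((1 - 8*exp(u))*(u^2 + 9*u + 20) - (u - 8*exp(u))*(2*u + 9))/(u^2 + 9*u + 20)^2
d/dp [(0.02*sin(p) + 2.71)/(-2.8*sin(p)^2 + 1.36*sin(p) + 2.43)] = (0.056*sin(p)^2 + 15.176*sin(p) - 3.637)*cos(p)/(7.84*sin(p)^4 - 7.616*sin(p)^3 - 11.7584*sin(p)^2 + 6.6096*sin(p) + 5.9049)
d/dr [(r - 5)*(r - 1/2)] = 2*r - 11/2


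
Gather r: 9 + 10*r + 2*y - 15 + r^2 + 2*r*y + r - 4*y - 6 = r^2 + r*(2*y + 11) - 2*y - 12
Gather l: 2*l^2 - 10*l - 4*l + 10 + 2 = 2*l^2 - 14*l + 12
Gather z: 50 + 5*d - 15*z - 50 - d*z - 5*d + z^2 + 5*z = z^2 + z*(-d - 10)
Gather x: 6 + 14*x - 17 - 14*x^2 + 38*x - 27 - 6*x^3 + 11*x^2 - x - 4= -6*x^3 - 3*x^2 + 51*x - 42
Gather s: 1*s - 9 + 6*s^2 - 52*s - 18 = 6*s^2 - 51*s - 27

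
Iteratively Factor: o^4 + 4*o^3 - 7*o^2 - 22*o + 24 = (o + 4)*(o^3 - 7*o + 6) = (o - 2)*(o + 4)*(o^2 + 2*o - 3) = (o - 2)*(o - 1)*(o + 4)*(o + 3)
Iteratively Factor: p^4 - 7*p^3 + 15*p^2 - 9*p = (p - 3)*(p^3 - 4*p^2 + 3*p) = (p - 3)*(p - 1)*(p^2 - 3*p) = p*(p - 3)*(p - 1)*(p - 3)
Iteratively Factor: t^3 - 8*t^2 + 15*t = (t - 5)*(t^2 - 3*t) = (t - 5)*(t - 3)*(t)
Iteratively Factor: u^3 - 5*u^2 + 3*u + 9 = (u - 3)*(u^2 - 2*u - 3) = (u - 3)^2*(u + 1)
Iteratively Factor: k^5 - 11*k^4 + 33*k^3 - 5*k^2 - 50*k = (k)*(k^4 - 11*k^3 + 33*k^2 - 5*k - 50) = k*(k + 1)*(k^3 - 12*k^2 + 45*k - 50) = k*(k - 2)*(k + 1)*(k^2 - 10*k + 25) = k*(k - 5)*(k - 2)*(k + 1)*(k - 5)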